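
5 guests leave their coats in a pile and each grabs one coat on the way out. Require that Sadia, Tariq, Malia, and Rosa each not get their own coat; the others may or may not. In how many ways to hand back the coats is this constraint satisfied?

53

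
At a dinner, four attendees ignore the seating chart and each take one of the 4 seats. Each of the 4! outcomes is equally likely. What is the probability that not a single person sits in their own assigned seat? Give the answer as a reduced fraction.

3/8

Favorable outcomes: !4 = 9.
Total outcomes: 4! = 24.
Probability = 9/24 = 3/8.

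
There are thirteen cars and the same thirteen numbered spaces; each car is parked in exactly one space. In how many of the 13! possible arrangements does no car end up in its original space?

2290792932

The subfactorial !13 = [13!/e] (nearest integer).
13! = 6227020800, and 6227020800/e ≈ 2290792932.07, so !13 = 2290792932.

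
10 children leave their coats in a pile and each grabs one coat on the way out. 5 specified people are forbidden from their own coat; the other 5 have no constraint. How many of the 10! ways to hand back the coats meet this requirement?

2170680

Inclusion-exclusion on the 5 forbidden self-matches:
Σ_{j=0}^{5} (-1)^j C(5,j)(10-j)!
= C(5,0)·10! - C(5,1)·9! + C(5,2)·8! - C(5,3)·7! + C(5,4)·6! - C(5,5)·5!
= 3628800 - 1814400 + 403200 - 50400 + 3600 - 120
= 2170680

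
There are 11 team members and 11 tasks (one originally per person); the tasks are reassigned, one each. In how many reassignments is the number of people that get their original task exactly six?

20328

Pick the 6 fixed positions: C(11,6) = 462 ways.
The other 5 form a derangement: !5 = 44.
Total: 462 × 44 = 20328.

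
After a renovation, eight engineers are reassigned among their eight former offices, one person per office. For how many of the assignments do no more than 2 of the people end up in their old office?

Sum C(8,i)·!(8-i) for i = 0..2:
  i=0: C(8,0)·!8 = 1·14833 = 14833
  i=1: C(8,1)·!7 = 8·1854 = 14832
  i=2: C(8,2)·!6 = 28·265 = 7420
Total = 37085.

37085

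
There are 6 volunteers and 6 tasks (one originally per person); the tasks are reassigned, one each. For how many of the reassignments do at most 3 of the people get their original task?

Sum C(6,i)·!(6-i) for i = 0..3:
  i=0: C(6,0)·!6 = 1·265 = 265
  i=1: C(6,1)·!5 = 6·44 = 264
  i=2: C(6,2)·!4 = 15·9 = 135
  i=3: C(6,3)·!3 = 20·2 = 40
Total = 704.

704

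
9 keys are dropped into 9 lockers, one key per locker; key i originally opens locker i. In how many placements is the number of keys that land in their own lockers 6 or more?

205

Sum C(9,i)·!(9-i) for i = 6..9:
  i=6: C(9,6)·!3 = 84·2 = 168
  i=7: C(9,7)·!2 = 36·1 = 36
  i=8: C(9,8)·!1 = 9·0 = 0
  i=9: C(9,9)·!0 = 1·1 = 1
Total = 205.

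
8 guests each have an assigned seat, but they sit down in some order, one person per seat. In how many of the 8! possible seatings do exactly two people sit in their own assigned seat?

Choose which 2 of the 8 are fixed: C(8,2) = 28.
The other 6 form a derangement: !6 = 265.
Total: 28 × 265 = 7420.

7420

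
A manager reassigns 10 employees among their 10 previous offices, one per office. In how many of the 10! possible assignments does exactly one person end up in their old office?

1334960

Pick the single fixed position: C(10,1) = 10 ways.
The remaining 9 must be deranged: !9 = 133496.
Total: 10 × 133496 = 1334960.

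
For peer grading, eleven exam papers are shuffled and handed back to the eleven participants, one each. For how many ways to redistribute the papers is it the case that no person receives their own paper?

Recurrence: !11 = 11·!10 + (-1)^11.
!11 = 11·1334961 - 1 = 14684570

14684570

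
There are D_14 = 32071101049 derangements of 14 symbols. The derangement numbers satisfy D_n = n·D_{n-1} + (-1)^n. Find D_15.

481066515734

D_15 = 15·32071101049 - 1 = 481066515734.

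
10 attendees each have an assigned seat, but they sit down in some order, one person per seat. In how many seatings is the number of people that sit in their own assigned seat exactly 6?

1890

Choose which 6 of the 10 are fixed: C(10,6) = 210.
The other 4 form a derangement: !4 = 9.
Total: 210 × 9 = 1890.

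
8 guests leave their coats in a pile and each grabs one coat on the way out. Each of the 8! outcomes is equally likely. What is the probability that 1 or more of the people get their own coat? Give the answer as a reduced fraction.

3641/5760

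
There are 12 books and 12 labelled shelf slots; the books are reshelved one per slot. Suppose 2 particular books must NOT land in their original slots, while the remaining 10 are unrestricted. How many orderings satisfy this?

Let A_j be the event that the j-th constrained one is fixed. By inclusion-exclusion over the 2 events:
Σ_{j=0}^{2} (-1)^j C(2,j)(12-j)!
= C(2,0)·12! - C(2,1)·11! + C(2,2)·10!
= 479001600 - 79833600 + 3628800
= 402796800

402796800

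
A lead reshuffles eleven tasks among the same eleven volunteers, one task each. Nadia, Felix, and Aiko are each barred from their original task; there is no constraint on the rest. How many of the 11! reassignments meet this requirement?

Inclusion-exclusion on the 3 forbidden self-matches:
Σ_{j=0}^{3} (-1)^j C(3,j)(11-j)!
= C(3,0)·11! - C(3,1)·10! + C(3,2)·9! - C(3,3)·8!
= 39916800 - 10886400 + 1088640 - 40320
= 30078720

30078720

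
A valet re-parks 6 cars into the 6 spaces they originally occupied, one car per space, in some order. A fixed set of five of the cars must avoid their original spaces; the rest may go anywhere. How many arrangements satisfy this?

Inclusion-exclusion on the 5 forbidden self-matches:
Σ_{j=0}^{5} (-1)^j C(5,j)(6-j)!
= C(5,0)·6! - C(5,1)·5! + C(5,2)·4! - C(5,3)·3! + C(5,4)·2! - C(5,5)·1!
= 720 - 600 + 240 - 60 + 10 - 1
= 309

309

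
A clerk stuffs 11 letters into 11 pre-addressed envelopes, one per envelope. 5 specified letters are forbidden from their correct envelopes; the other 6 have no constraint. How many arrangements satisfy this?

Inclusion-exclusion on the 5 forbidden self-matches:
Σ_{j=0}^{5} (-1)^j C(5,j)(11-j)!
= C(5,0)·11! - C(5,1)·10! + C(5,2)·9! - C(5,3)·8! + C(5,4)·7! - C(5,5)·6!
= 39916800 - 18144000 + 3628800 - 403200 + 25200 - 720
= 25022880

25022880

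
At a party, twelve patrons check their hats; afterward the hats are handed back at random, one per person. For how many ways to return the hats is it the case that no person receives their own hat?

!12 is the nearest integer to 12!/e.
12! = 479001600, and 479001600/e ≈ 176214840.93, so !12 = 176214841.

176214841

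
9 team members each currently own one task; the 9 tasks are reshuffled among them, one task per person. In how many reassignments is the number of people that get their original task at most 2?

# with exactly i fixed is C(9,i)·!(9-i); sum over i=0..2:
  i=0: C(9,0)·!9 = 1·133496 = 133496
  i=1: C(9,1)·!8 = 9·14833 = 133497
  i=2: C(9,2)·!7 = 36·1854 = 66744
Total = 333737.

333737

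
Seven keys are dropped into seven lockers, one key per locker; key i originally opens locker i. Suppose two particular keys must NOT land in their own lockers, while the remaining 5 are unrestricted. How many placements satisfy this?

3720

Inclusion-exclusion on the 2 forbidden self-matches:
Σ_{j=0}^{2} (-1)^j C(2,j)(7-j)!
= C(2,0)·7! - C(2,1)·6! + C(2,2)·5!
= 5040 - 1440 + 120
= 3720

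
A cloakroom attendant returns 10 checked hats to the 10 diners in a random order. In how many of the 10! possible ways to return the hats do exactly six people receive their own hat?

Pick the 6 fixed positions: C(10,6) = 210 ways.
The remaining 4 must be deranged: !4 = 9.
Total: 210 × 9 = 1890.

1890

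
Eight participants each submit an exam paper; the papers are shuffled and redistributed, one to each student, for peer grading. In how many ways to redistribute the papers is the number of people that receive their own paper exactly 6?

Choose which 6 of the 8 are fixed: C(8,6) = 28.
The other 2 form a derangement: !2 = 1.
Total: 28 × 1 = 28.

28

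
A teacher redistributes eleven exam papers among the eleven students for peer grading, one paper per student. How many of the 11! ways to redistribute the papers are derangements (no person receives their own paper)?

14684570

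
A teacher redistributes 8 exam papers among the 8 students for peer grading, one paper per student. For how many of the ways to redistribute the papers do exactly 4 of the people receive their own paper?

630

Choose which 4 of the 8 are fixed: C(8,4) = 70.
The other 4 form a derangement: !4 = 9.
Total: 70 × 9 = 630.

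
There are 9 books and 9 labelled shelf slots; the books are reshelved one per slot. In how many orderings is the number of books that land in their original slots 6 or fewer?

# with exactly i fixed is C(9,i)·!(9-i); sum over i=0..6:
  i=0: C(9,0)·!9 = 1·133496 = 133496
  i=1: C(9,1)·!8 = 9·14833 = 133497
  i=2: C(9,2)·!7 = 36·1854 = 66744
  i=3: C(9,3)·!6 = 84·265 = 22260
  i=4: C(9,4)·!5 = 126·44 = 5544
  i=5: C(9,5)·!4 = 126·9 = 1134
  i=6: C(9,6)·!3 = 84·2 = 168
Total = 362843.

362843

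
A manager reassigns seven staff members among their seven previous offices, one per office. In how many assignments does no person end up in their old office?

1854

Recurrence: !7 = 7·!6 + (-1)^7.
!7 = 7·265 - 1 = 1854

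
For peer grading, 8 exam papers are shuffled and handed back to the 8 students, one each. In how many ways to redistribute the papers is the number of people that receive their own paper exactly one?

14832

Choose which one of the 8 is fixed: C(8,1) = 8.
The other 7 form a derangement: !7 = 1854.
Total: 8 × 1854 = 14832.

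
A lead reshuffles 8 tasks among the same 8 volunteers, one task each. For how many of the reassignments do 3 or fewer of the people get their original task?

39549

Sum C(8,i)·!(8-i) for i = 0..3:
  i=0: C(8,0)·!8 = 1·14833 = 14833
  i=1: C(8,1)·!7 = 8·1854 = 14832
  i=2: C(8,2)·!6 = 28·265 = 7420
  i=3: C(8,3)·!5 = 56·44 = 2464
Total = 39549.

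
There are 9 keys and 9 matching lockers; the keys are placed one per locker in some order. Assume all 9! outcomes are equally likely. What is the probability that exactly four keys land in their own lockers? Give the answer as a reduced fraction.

11/720

Favorable outcomes: C(9,4)·!5 = 126·44 = 5544.
Total outcomes: 9! = 362880.
Probability = 5544/362880 = 11/720.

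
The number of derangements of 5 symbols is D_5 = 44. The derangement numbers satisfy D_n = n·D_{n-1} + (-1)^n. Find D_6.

D_6 = 6·44 + 1 = 265.

265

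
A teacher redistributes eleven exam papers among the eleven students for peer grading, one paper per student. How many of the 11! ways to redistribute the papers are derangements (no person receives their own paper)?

14684570

The number of derangements of 11 is !11 = Σ_{k=0}^{11} (-1)^k·11!/k!
= 11! - 11!/1! + 11!/2! - 11!/3! + 11!/4! - 11!/5! + 11!/6! - 11!/7! + 11!/8! - 11!/9! + 11!/10! - 11!/11!
= 39916800 - 39916800 + 19958400 - 6652800 + 1663200 - 332640 + 55440 - 7920 + 990 - 110 + 11 - 1
= 14684570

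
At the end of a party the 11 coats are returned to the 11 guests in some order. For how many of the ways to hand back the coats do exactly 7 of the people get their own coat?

Choose which 7 of the 11 are fixed: C(11,7) = 330.
The other 4 form a derangement: !4 = 9.
Total: 330 × 9 = 2970.

2970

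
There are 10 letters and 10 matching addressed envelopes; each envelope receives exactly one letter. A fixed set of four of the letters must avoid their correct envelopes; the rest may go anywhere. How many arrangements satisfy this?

2399760

Inclusion-exclusion on the 4 forbidden self-matches:
Σ_{j=0}^{4} (-1)^j C(4,j)(10-j)!
= C(4,0)·10! - C(4,1)·9! + C(4,2)·8! - C(4,3)·7! + C(4,4)·6!
= 3628800 - 1451520 + 241920 - 20160 + 720
= 2399760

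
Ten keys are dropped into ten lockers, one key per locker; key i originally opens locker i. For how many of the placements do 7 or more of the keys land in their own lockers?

286

# with exactly i fixed is C(10,i)·!(10-i); sum over i=7..10:
  i=7: C(10,7)·!3 = 120·2 = 240
  i=8: C(10,8)·!2 = 45·1 = 45
  i=9: C(10,9)·!1 = 10·0 = 0
  i=10: C(10,10)·!0 = 1·1 = 1
Total = 286.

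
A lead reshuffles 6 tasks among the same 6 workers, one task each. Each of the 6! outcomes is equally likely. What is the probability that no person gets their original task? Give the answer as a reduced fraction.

53/144

Favorable outcomes: !6 = 265.
Total outcomes: 6! = 720.
Probability = 265/720 = 53/144.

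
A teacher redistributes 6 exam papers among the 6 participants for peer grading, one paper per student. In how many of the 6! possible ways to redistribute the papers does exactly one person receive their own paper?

264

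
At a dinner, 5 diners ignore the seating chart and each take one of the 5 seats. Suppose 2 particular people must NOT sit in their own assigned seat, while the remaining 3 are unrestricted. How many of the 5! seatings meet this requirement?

Let A_j be the event that the j-th constrained one is fixed. By inclusion-exclusion over the 2 events:
Σ_{j=0}^{2} (-1)^j C(2,j)(5-j)!
= C(2,0)·5! - C(2,1)·4! + C(2,2)·3!
= 120 - 48 + 6
= 78

78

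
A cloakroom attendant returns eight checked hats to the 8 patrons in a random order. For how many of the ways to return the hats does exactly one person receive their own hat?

Pick the single fixed position: C(8,1) = 8 ways.
The remaining 7 must be deranged: !7 = 1854.
Total: 8 × 1854 = 14832.

14832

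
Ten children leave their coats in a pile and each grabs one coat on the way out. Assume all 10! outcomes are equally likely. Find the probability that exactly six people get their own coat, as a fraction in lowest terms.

1/1920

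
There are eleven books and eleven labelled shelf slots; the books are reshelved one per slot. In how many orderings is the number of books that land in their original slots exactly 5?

Pick the 5 fixed positions: C(11,5) = 462 ways.
The remaining 6 must be deranged: !6 = 265.
Total: 462 × 265 = 122430.

122430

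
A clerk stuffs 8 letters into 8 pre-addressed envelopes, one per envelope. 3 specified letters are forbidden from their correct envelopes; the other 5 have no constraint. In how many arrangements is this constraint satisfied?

27240

Inclusion-exclusion on the 3 forbidden self-matches:
Σ_{j=0}^{3} (-1)^j C(3,j)(8-j)!
= C(3,0)·8! - C(3,1)·7! + C(3,2)·6! - C(3,3)·5!
= 40320 - 15120 + 2160 - 120
= 27240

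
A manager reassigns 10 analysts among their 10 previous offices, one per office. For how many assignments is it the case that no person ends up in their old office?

1334961

The number of derangements of 10 is !10 = Σ_{k=0}^{10} (-1)^k·10!/k!
= 10! - 10!/1! + 10!/2! - 10!/3! + 10!/4! - 10!/5! + 10!/6! - 10!/7! + 10!/8! - 10!/9! + 10!/10!
= 3628800 - 3628800 + 1814400 - 604800 + 151200 - 30240 + 5040 - 720 + 90 - 10 + 1
= 1334961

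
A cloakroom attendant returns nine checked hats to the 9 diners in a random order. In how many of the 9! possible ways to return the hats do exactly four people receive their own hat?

5544

Pick the 4 fixed positions: C(9,4) = 126 ways.
The other 5 form a derangement: !5 = 44.
Total: 126 × 44 = 5544.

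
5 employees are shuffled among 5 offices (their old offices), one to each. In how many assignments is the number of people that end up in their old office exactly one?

Pick the single fixed position: C(5,1) = 5 ways.
The remaining 4 must be deranged: !4 = 9.
Total: 5 × 9 = 45.

45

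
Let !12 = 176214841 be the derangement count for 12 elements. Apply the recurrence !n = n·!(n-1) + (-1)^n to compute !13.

!13 = 13·176214841 - 1 = 2290792932.

2290792932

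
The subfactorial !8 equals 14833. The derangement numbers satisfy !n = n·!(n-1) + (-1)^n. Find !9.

!9 = 9·14833 - 1 = 133496.

133496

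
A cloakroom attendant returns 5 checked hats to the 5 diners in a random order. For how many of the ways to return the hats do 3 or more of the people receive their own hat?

11

Sum C(5,i)·!(5-i) for i = 3..5:
  i=3: C(5,3)·!2 = 10·1 = 10
  i=4: C(5,4)·!1 = 5·0 = 0
  i=5: C(5,5)·!0 = 1·1 = 1
Total = 11.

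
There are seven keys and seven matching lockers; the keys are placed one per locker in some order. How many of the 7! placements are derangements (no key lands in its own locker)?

1854

By inclusion-exclusion, !7 = Σ (-1)^k · 7!/k! for k=0..7
= 7! - 7!/1! + 7!/2! - 7!/3! + 7!/4! - 7!/5! + 7!/6! - 7!/7!
= 5040 - 5040 + 2520 - 840 + 210 - 42 + 7 - 1
= 1854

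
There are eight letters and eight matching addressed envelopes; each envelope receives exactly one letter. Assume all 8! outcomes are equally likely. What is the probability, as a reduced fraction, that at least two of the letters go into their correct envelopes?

2131/8064

Favorable outcomes: Σ_{i≥2} C(8,i)·!(8-i) = 28·265 + 56·44 + 70·9 + 56·2 + 28·1 + 8·0 + 1·1 = 10655.
Total outcomes: 8! = 40320.
Probability = 10655/40320 = 2131/8064.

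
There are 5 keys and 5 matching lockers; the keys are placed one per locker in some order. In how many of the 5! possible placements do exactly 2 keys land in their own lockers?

20

Pick the 2 fixed positions: C(5,2) = 10 ways.
The other 3 form a derangement: !3 = 2.
Total: 10 × 2 = 20.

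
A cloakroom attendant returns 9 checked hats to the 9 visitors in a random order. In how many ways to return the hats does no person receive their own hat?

!9 is the nearest integer to 9!/e.
9! = 362880, and 362880/e ≈ 133496.09, so !9 = 133496.

133496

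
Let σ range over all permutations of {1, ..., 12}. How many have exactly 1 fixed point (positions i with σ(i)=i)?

176214840

Pick the single fixed position: C(12,1) = 12 ways.
The other 11 form a derangement: !11 = 14684570.
Total: 12 × 14684570 = 176214840.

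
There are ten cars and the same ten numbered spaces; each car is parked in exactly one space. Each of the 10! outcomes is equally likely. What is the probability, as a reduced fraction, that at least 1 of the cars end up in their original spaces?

Favorable outcomes: Σ_{i≥1} C(10,i)·!(10-i) = 10·133496 + 45·14833 + 120·1854 + 210·265 + 252·44 + 210·9 + 120·2 + 45·1 + 10·0 + 1·1 = 2293839.
Total outcomes: 10! = 3628800.
Probability = 2293839/3628800 = 28319/44800.

28319/44800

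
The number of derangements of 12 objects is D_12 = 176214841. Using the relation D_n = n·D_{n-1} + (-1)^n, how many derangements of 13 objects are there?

2290792932

D_13 = 13·176214841 - 1 = 2290792932.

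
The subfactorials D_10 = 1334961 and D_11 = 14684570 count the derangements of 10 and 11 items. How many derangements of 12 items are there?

176214841

D_12 = (12-1)·(D_11 + D_10) = 11·(14684570 + 1334961) = 11·16019531 = 176214841.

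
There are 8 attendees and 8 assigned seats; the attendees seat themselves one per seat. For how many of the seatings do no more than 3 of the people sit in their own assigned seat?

# with exactly i fixed is C(8,i)·!(8-i); sum over i=0..3:
  i=0: C(8,0)·!8 = 1·14833 = 14833
  i=1: C(8,1)·!7 = 8·1854 = 14832
  i=2: C(8,2)·!6 = 28·265 = 7420
  i=3: C(8,3)·!5 = 56·44 = 2464
Total = 39549.

39549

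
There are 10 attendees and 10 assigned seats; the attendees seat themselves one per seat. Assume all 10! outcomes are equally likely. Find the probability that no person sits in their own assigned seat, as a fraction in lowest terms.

16481/44800

Favorable outcomes: !10 = 1334961.
Total outcomes: 10! = 3628800.
Probability = 1334961/3628800 = 16481/44800.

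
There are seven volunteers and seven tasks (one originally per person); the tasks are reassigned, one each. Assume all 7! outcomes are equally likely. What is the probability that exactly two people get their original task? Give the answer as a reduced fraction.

11/60

Favorable outcomes: C(7,2)·!5 = 21·44 = 924.
Total outcomes: 7! = 5040.
Probability = 924/5040 = 11/60.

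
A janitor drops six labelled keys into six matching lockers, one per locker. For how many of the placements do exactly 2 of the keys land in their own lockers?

Pick the 2 fixed positions: C(6,2) = 15 ways.
The other 4 form a derangement: !4 = 9.
Total: 15 × 9 = 135.

135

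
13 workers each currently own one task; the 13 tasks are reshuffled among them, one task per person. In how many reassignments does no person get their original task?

2290792932

!13 = 13! · Σ_{k=0}^{13} (-1)^k/k!
= 13! - 13!/1! + 13!/2! - 13!/3! + 13!/4! - 13!/5! + 13!/6! - 13!/7! + 13!/8! - 13!/9! + 13!/10! - 13!/11! + 13!/12! - 13!/13!
= 6227020800 - 6227020800 + 3113510400 - 1037836800 + 259459200 - 51891840 + 8648640 - 1235520 + 154440 - 17160 + 1716 - 156 + 13 - 1
= 2290792932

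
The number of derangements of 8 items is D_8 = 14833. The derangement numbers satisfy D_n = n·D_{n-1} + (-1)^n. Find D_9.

133496

D_9 = 9·14833 - 1 = 133496.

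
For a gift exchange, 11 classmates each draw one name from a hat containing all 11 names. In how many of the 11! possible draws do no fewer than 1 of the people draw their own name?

25232230

Sum C(11,i)·!(11-i) for i = 1..11:
  i=1: C(11,1)·!10 = 11·1334961 = 14684571
  i=2: C(11,2)·!9 = 55·133496 = 7342280
  i=3: C(11,3)·!8 = 165·14833 = 2447445
  i=4: C(11,4)·!7 = 330·1854 = 611820
  i=5: C(11,5)·!6 = 462·265 = 122430
  i=6: C(11,6)·!5 = 462·44 = 20328
  i=7: C(11,7)·!4 = 330·9 = 2970
  i=8: C(11,8)·!3 = 165·2 = 330
  i=9: C(11,9)·!2 = 55·1 = 55
  i=10: C(11,10)·!1 = 11·0 = 0
  i=11: C(11,11)·!0 = 1·1 = 1
Total = 25232230.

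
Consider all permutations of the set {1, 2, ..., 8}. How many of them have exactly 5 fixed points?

Pick the 5 fixed positions: C(8,5) = 56 ways.
The other 3 form a derangement: !3 = 2.
Total: 56 × 2 = 112.

112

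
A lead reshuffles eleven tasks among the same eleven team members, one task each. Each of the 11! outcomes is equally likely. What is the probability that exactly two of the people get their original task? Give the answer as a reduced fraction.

16687/90720

Favorable outcomes: C(11,2)·!9 = 55·133496 = 7342280.
Total outcomes: 11! = 39916800.
Probability = 7342280/39916800 = 16687/90720.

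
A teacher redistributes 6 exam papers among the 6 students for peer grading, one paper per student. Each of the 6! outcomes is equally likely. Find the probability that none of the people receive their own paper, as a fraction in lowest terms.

Favorable outcomes: !6 = 265.
Total outcomes: 6! = 720.
Probability = 265/720 = 53/144.

53/144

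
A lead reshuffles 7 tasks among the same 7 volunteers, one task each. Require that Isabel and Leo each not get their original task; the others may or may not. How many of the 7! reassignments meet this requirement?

3720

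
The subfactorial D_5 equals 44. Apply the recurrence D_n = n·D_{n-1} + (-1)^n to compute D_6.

D_6 = 6·44 + 1 = 265.

265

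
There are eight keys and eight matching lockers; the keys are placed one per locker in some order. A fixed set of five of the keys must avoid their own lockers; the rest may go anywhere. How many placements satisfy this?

21234

Let A_j be the event that the j-th constrained one is fixed. By inclusion-exclusion over the 5 events:
Σ_{j=0}^{5} (-1)^j C(5,j)(8-j)!
= C(5,0)·8! - C(5,1)·7! + C(5,2)·6! - C(5,3)·5! + C(5,4)·4! - C(5,5)·3!
= 40320 - 25200 + 7200 - 1200 + 120 - 6
= 21234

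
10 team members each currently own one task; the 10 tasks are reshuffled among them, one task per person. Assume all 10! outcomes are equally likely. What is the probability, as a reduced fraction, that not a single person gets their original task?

16481/44800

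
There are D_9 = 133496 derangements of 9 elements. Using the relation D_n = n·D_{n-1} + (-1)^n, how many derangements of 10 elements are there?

1334961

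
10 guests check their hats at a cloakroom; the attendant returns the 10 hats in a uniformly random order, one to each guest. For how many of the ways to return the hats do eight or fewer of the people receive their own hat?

# with exactly i fixed is C(10,i)·!(10-i); sum over i=0..8:
  i=0: C(10,0)·!10 = 1·1334961 = 1334961
  i=1: C(10,1)·!9 = 10·133496 = 1334960
  i=2: C(10,2)·!8 = 45·14833 = 667485
  i=3: C(10,3)·!7 = 120·1854 = 222480
  i=4: C(10,4)·!6 = 210·265 = 55650
  i=5: C(10,5)·!5 = 252·44 = 11088
  i=6: C(10,6)·!4 = 210·9 = 1890
  i=7: C(10,7)·!3 = 120·2 = 240
  i=8: C(10,8)·!2 = 45·1 = 45
Total = 3628799.

3628799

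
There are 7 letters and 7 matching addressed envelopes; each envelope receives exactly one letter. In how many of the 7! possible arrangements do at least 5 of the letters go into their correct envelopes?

# with exactly i fixed is C(7,i)·!(7-i); sum over i=5..7:
  i=5: C(7,5)·!2 = 21·1 = 21
  i=6: C(7,6)·!1 = 7·0 = 0
  i=7: C(7,7)·!0 = 1·1 = 1
Total = 22.

22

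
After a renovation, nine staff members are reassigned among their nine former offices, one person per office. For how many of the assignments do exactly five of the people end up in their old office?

1134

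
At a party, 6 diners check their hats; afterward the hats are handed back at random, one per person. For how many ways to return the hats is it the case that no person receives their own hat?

The number of derangements of 6 is !6 = Σ_{k=0}^{6} (-1)^k·6!/k!
= 6! - 6!/1! + 6!/2! - 6!/3! + 6!/4! - 6!/5! + 6!/6!
= 720 - 720 + 360 - 120 + 30 - 6 + 1
= 265

265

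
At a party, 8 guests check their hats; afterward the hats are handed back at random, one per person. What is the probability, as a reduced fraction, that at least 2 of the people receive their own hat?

Favorable outcomes: Σ_{i≥2} C(8,i)·!(8-i) = 28·265 + 56·44 + 70·9 + 56·2 + 28·1 + 8·0 + 1·1 = 10655.
Total outcomes: 8! = 40320.
Probability = 10655/40320 = 2131/8064.

2131/8064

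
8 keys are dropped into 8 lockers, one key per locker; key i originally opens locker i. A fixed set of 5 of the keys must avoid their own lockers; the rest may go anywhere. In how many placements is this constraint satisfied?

21234

Inclusion-exclusion on the 5 forbidden self-matches:
Σ_{j=0}^{5} (-1)^j C(5,j)(8-j)!
= C(5,0)·8! - C(5,1)·7! + C(5,2)·6! - C(5,3)·5! + C(5,4)·4! - C(5,5)·3!
= 40320 - 25200 + 7200 - 1200 + 120 - 6
= 21234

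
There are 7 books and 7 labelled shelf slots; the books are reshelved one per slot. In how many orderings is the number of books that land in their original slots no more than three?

4948

Sum C(7,i)·!(7-i) for i = 0..3:
  i=0: C(7,0)·!7 = 1·1854 = 1854
  i=1: C(7,1)·!6 = 7·265 = 1855
  i=2: C(7,2)·!5 = 21·44 = 924
  i=3: C(7,3)·!4 = 35·9 = 315
Total = 4948.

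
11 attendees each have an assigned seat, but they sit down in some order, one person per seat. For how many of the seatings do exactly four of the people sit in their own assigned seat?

611820

Pick the 4 fixed positions: C(11,4) = 330 ways.
The remaining 7 must be deranged: !7 = 1854.
Total: 330 × 1854 = 611820.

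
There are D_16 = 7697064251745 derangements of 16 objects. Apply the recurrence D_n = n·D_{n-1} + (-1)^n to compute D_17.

130850092279664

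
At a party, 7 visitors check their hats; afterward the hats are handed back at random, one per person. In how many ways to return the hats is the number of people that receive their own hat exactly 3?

Pick the 3 fixed positions: C(7,3) = 35 ways.
The remaining 4 must be deranged: !4 = 9.
Total: 35 × 9 = 315.

315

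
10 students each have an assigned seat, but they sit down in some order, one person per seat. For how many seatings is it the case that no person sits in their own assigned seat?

The subfactorial !10 = [10!/e] (nearest integer).
10! = 3628800, and 3628800/e ≈ 1334960.92, so !10 = 1334961.

1334961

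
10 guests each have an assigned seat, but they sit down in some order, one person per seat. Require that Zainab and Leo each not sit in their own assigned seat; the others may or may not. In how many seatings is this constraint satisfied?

2943360

Let A_j be the event that the j-th constrained one is fixed. By inclusion-exclusion over the 2 events:
Σ_{j=0}^{2} (-1)^j C(2,j)(10-j)!
= C(2,0)·10! - C(2,1)·9! + C(2,2)·8!
= 3628800 - 725760 + 40320
= 2943360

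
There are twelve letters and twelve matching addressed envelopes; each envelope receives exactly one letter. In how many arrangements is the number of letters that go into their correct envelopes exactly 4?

7342335

Pick the 4 fixed positions: C(12,4) = 495 ways.
The other 8 form a derangement: !8 = 14833.
Total: 495 × 14833 = 7342335.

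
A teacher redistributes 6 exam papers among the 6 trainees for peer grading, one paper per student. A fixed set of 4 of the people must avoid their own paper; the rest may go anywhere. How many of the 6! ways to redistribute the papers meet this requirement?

Inclusion-exclusion on the 4 forbidden self-matches:
Σ_{j=0}^{4} (-1)^j C(4,j)(6-j)!
= C(4,0)·6! - C(4,1)·5! + C(4,2)·4! - C(4,3)·3! + C(4,4)·2!
= 720 - 480 + 144 - 24 + 2
= 362

362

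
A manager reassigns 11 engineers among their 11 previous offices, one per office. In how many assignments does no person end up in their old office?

14684570

By inclusion-exclusion, !11 = Σ (-1)^k · 11!/k! for k=0..11
= 11! - 11!/1! + 11!/2! - 11!/3! + 11!/4! - 11!/5! + 11!/6! - 11!/7! + 11!/8! - 11!/9! + 11!/10! - 11!/11!
= 39916800 - 39916800 + 19958400 - 6652800 + 1663200 - 332640 + 55440 - 7920 + 990 - 110 + 11 - 1
= 14684570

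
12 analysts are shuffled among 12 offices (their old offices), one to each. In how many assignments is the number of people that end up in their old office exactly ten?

66

Pick the 10 fixed positions: C(12,10) = 66 ways.
The remaining 2 must be deranged: !2 = 1.
Total: 66 × 1 = 66.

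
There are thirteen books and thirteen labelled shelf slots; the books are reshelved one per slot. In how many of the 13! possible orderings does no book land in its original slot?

!13 is the nearest integer to 13!/e.
13! = 6227020800, and 6227020800/e ≈ 2290792932.07, so !13 = 2290792932.

2290792932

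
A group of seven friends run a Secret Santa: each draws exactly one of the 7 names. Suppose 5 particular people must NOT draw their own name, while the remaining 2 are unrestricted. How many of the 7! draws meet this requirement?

Inclusion-exclusion on the 5 forbidden self-matches:
Σ_{j=0}^{5} (-1)^j C(5,j)(7-j)!
= C(5,0)·7! - C(5,1)·6! + C(5,2)·5! - C(5,3)·4! + C(5,4)·3! - C(5,5)·2!
= 5040 - 3600 + 1200 - 240 + 30 - 2
= 2428

2428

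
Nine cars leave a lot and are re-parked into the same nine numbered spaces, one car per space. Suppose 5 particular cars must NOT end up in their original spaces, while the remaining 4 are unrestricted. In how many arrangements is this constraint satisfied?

205056

Inclusion-exclusion on the 5 forbidden self-matches:
Σ_{j=0}^{5} (-1)^j C(5,j)(9-j)!
= C(5,0)·9! - C(5,1)·8! + C(5,2)·7! - C(5,3)·6! + C(5,4)·5! - C(5,5)·4!
= 362880 - 201600 + 50400 - 7200 + 600 - 24
= 205056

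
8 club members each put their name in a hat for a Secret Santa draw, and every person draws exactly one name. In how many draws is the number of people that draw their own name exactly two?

7420

Pick the 2 fixed positions: C(8,2) = 28 ways.
The remaining 6 must be deranged: !6 = 265.
Total: 28 × 265 = 7420.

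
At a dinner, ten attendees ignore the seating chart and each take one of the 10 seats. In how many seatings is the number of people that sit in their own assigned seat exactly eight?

Choose which 8 of the 10 are fixed: C(10,8) = 45.
The remaining 2 must be deranged: !2 = 1.
Total: 45 × 1 = 45.

45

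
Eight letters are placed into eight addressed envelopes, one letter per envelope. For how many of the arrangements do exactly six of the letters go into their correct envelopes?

28

Pick the 6 fixed positions: C(8,6) = 28 ways.
The other 2 form a derangement: !2 = 1.
Total: 28 × 1 = 28.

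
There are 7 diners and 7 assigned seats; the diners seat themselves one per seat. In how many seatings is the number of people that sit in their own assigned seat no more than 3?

4948

# with exactly i fixed is C(7,i)·!(7-i); sum over i=0..3:
  i=0: C(7,0)·!7 = 1·1854 = 1854
  i=1: C(7,1)·!6 = 7·265 = 1855
  i=2: C(7,2)·!5 = 21·44 = 924
  i=3: C(7,3)·!4 = 35·9 = 315
Total = 4948.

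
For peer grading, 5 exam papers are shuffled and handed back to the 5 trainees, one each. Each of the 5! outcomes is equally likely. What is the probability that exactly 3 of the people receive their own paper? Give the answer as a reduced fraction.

Favorable outcomes: C(5,3)·!2 = 10·1 = 10.
Total outcomes: 5! = 120.
Probability = 10/120 = 1/12.

1/12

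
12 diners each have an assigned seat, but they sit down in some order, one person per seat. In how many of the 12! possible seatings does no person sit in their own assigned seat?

The number of derangements of 12 is !12 = Σ_{k=0}^{12} (-1)^k·12!/k!
= 12! - 12!/1! + 12!/2! - 12!/3! + 12!/4! - 12!/5! + 12!/6! - 12!/7! + 12!/8! - 12!/9! + 12!/10! - 12!/11! + 12!/12!
= 479001600 - 479001600 + 239500800 - 79833600 + 19958400 - 3991680 + 665280 - 95040 + 11880 - 1320 + 132 - 12 + 1
= 176214841

176214841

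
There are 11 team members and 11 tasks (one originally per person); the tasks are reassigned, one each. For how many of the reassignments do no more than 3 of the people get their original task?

39158866

# with exactly i fixed is C(11,i)·!(11-i); sum over i=0..3:
  i=0: C(11,0)·!11 = 1·14684570 = 14684570
  i=1: C(11,1)·!10 = 11·1334961 = 14684571
  i=2: C(11,2)·!9 = 55·133496 = 7342280
  i=3: C(11,3)·!8 = 165·14833 = 2447445
Total = 39158866.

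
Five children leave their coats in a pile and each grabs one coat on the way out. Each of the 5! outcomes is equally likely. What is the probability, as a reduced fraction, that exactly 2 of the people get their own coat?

1/6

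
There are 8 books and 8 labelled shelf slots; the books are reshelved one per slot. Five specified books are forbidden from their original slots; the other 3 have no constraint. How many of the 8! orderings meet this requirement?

Let A_j be the event that the j-th constrained one is fixed. By inclusion-exclusion over the 5 events:
Σ_{j=0}^{5} (-1)^j C(5,j)(8-j)!
= C(5,0)·8! - C(5,1)·7! + C(5,2)·6! - C(5,3)·5! + C(5,4)·4! - C(5,5)·3!
= 40320 - 25200 + 7200 - 1200 + 120 - 6
= 21234

21234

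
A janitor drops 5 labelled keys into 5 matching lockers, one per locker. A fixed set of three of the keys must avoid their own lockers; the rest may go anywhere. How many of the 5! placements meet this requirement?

64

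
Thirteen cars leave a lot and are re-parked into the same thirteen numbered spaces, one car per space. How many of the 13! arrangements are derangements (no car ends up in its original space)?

2290792932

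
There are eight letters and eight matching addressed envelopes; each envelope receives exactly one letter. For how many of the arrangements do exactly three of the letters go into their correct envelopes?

2464

Choose which 3 of the 8 are fixed: C(8,3) = 56.
The other 5 form a derangement: !5 = 44.
Total: 56 × 44 = 2464.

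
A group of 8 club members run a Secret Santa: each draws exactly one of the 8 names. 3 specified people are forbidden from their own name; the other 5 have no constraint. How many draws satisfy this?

27240

Let A_j be the event that the j-th constrained one is fixed. By inclusion-exclusion over the 3 events:
Σ_{j=0}^{3} (-1)^j C(3,j)(8-j)!
= C(3,0)·8! - C(3,1)·7! + C(3,2)·6! - C(3,3)·5!
= 40320 - 15120 + 2160 - 120
= 27240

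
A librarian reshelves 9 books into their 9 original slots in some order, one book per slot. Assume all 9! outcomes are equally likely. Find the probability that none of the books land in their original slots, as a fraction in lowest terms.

16687/45360

Favorable outcomes: !9 = 133496.
Total outcomes: 9! = 362880.
Probability = 133496/362880 = 16687/45360.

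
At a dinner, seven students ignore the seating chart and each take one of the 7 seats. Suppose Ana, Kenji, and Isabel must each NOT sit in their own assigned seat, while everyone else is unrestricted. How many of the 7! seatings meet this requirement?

3216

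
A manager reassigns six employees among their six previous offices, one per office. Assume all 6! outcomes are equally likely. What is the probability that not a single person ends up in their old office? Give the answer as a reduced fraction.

Favorable outcomes: !6 = 265.
Total outcomes: 6! = 720.
Probability = 265/720 = 53/144.

53/144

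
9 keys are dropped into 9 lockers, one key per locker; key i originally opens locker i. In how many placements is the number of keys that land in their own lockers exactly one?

133497

Pick the single fixed position: C(9,1) = 9 ways.
The other 8 form a derangement: !8 = 14833.
Total: 9 × 14833 = 133497.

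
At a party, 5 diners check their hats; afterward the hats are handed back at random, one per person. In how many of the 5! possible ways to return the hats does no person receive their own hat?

!5 = 5! · Σ_{k=0}^{5} (-1)^k/k!
= 5! - 5!/1! + 5!/2! - 5!/3! + 5!/4! - 5!/5!
= 120 - 120 + 60 - 20 + 5 - 1
= 44

44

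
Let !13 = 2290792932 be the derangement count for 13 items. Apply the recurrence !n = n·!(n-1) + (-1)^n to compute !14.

32071101049

!14 = 14·2290792932 + 1 = 32071101049.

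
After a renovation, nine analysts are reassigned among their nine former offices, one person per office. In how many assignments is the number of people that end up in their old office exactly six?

168

Choose which 6 of the 9 are fixed: C(9,6) = 84.
The other 3 form a derangement: !3 = 2.
Total: 84 × 2 = 168.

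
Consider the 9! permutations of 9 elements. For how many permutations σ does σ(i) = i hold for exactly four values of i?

5544

Choose which 4 of the 9 are fixed: C(9,4) = 126.
The other 5 form a derangement: !5 = 44.
Total: 126 × 44 = 5544.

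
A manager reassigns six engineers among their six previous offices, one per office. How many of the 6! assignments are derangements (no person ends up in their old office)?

265

Use !n = n·!(n-1) + (-1)^n.
!6 = 6·44 + 1 = 265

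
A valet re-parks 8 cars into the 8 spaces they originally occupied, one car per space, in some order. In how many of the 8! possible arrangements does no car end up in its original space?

!8 is the nearest integer to 8!/e.
8! = 40320, and 40320/e ≈ 14832.90, so !8 = 14833.

14833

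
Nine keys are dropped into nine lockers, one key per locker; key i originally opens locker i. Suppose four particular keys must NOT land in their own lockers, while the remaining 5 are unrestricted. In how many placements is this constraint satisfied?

229080

Let A_j be the event that the j-th constrained one is fixed. By inclusion-exclusion over the 4 events:
Σ_{j=0}^{4} (-1)^j C(4,j)(9-j)!
= C(4,0)·9! - C(4,1)·8! + C(4,2)·7! - C(4,3)·6! + C(4,4)·5!
= 362880 - 161280 + 30240 - 2880 + 120
= 229080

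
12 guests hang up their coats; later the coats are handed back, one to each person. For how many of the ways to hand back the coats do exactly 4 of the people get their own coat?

7342335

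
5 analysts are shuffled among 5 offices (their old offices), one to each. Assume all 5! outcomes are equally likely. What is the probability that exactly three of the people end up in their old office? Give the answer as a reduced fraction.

1/12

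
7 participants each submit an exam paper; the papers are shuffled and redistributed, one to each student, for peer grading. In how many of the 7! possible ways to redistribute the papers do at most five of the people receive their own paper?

# with exactly i fixed is C(7,i)·!(7-i); sum over i=0..5:
  i=0: C(7,0)·!7 = 1·1854 = 1854
  i=1: C(7,1)·!6 = 7·265 = 1855
  i=2: C(7,2)·!5 = 21·44 = 924
  i=3: C(7,3)·!4 = 35·9 = 315
  i=4: C(7,4)·!3 = 35·2 = 70
  i=5: C(7,5)·!2 = 21·1 = 21
Total = 5039.

5039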